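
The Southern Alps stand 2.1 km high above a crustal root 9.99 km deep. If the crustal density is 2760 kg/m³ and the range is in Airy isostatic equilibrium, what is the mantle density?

3340 kg/m³

Airy balance: ρ_c h = (ρ_m − ρ_c) r → ρ_m = ρ_c (1 + h/r).
ρ_m = 2760 × (1 + 2.1 km/9.99 km) = 3340 kg/m³.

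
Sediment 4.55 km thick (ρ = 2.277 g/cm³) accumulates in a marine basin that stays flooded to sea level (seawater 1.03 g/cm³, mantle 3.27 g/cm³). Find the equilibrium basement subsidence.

2.53 km

Submarine loading: the sediment displaces seawater, and the subsidence is in turn flooded, so s (ρ_m − ρ_w) = t (ρ_sed − ρ_w).
s = 4.55 km × (2.277 − 1.03) / (3.27 − 1.03) = 2.53 km.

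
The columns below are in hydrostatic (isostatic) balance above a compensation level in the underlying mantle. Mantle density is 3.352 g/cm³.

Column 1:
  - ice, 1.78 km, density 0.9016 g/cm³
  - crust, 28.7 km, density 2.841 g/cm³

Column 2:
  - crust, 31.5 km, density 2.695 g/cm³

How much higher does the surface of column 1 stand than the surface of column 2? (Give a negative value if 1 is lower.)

−0.498 km

For any compensation level in the mantle, the mantle terms cancel and isostasy reduces to e = (Σt_1 − Σt_2) − (Σ(ρt)_1 − Σ(ρt)_2) / ρ_m.
Σt_1 = 30.48 km; Σt_2 = 31.5 km; Σ(ρt)_1 = 83.141548; Σ(ρt)_2 = 84.8925 (in km·g/cm³).
e = (30.48 − 31.5) − (83.141548 − 84.8925) / 3.352 = −0.498 km.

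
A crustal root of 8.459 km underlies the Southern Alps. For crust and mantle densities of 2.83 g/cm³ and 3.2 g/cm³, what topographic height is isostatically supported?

In Airy isostatic equilibrium: ρ_c h = (ρ_m − ρ_c) r.
h = r (ρ_m − ρ_c) / ρ_c = 8.459 km × (3.2 − 2.83) / 2.83 = 1.11 km.

1.11 km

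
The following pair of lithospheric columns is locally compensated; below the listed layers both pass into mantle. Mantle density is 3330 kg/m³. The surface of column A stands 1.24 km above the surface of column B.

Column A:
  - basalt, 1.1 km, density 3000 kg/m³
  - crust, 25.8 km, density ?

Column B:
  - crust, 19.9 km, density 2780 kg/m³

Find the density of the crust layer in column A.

Take the compensation level at the base of the deeper column (depth z_c below the surface of column A) and equate Σ ρ_i t_i down to z_c; mantle fills any gap and the z_c terms cancel.
Column A: 1.1×3000 + 25.8×ρ + (z_c − 26.9)×3330
Column B: 1.24×0 + 19.9×2780 + (z_c − 1.24 − 19.9)×3330
The z_c×3330 term appears on both sides and cancels. Collect the known terms of each column as K = Σ(ρt)_known − 3330 × (depth of known layers): K_A = 3300 − 3330×26.9 = −86277; K_B = 55322 − 3330×(1.24 + 19.9) = −15074.2.
Balance: K_A + 25.8×ρ = K_B, so ρ = (K_B − K_A)/25.8 = 71202.8/25.8 = 2760 kg/m³.

2760 kg/m³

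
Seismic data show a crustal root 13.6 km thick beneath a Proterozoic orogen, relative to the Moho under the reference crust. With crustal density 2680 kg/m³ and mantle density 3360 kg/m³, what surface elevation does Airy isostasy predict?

In Airy isostatic equilibrium: ρ_c h = (ρ_m − ρ_c) r.
h = r (ρ_m − ρ_c) / ρ_c = 13.6 km × (3360 − 2680) / 2680 = 3.45 km.

3.45 km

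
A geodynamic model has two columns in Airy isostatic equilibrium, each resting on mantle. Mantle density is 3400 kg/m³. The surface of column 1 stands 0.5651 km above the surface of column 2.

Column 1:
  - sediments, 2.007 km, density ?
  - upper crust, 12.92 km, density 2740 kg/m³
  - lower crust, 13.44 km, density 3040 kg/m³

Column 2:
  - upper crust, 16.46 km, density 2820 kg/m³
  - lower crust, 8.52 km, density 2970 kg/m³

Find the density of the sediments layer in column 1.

Take the compensation level at the base of the deeper column (depth z_c below the surface of column 1) and equate Σ ρ_i t_i down to z_c; mantle fills any gap and the z_c terms cancel.
Column 1: 2.007×ρ + 12.92×2740 + 13.44×3040 + (z_c − 28.367)×3400
Column 2: 0.5651×0 + 16.46×2820 + 8.52×2970 + (z_c − 0.5651 − 24.98)×3400
The z_c×3400 term appears on both sides and cancels. Collect the known terms of each column as K = Σ(ρt)_known − 3400 × (depth of known layers): K_1 = 76258.4 − 3400×28.367 = −20189.4; K_2 = 71721.6 − 3400×(0.5651 + 24.98) = −15131.74.
Balance: K_1 + 2.007×ρ = K_2, so ρ = (K_2 − K_1)/2.007 = 5057.66/2.007 = 2520 kg/m³.

2520 kg/m³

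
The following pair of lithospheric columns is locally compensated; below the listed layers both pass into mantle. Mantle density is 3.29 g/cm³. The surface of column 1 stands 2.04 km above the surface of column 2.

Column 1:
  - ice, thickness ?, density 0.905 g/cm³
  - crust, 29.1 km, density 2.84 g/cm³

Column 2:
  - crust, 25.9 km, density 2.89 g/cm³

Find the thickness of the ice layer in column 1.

1.67 km

Take the compensation level at the base of the deeper column (depth z_c below the surface of column 1) and equate Σ ρ_i t_i down to z_c; mantle fills any gap and the z_c terms cancel.
Column 1: x×0.905 + 29.1×2.84 + (z_c − 29.1 − x)×3.29
Column 2: 2.04×0 + 25.9×2.89 + (z_c − 2.04 − 25.9)×3.29
The z_c×3.29 term appears on both sides and cancels. Collect the known terms of each column as K = Σ(ρt)_known − 3.29 × (depth of known layers): K_1 = 82.644 − 3.29×29.1 = −13.095; K_2 = 74.851 − 3.29×(2.04 + 25.9) = −17.0716.
Balance: K_1 − x×(3.29 − 0.905) = K_2, so x = (K_1 − K_2)/(3.29 − 0.905) = 3.9766/2.385 = 1.67 km.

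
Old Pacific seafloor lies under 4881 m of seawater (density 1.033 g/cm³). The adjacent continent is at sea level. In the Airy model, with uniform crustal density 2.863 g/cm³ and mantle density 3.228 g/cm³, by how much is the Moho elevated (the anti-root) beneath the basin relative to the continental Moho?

Balancing pressure at the compensation depth: replacing crust with seawater at the top is compensated by replacing crust with mantle at the base: d (ρ_c − ρ_w) = a (ρ_m − ρ_c).
a = d (ρ_c − ρ_w)/(ρ_m − ρ_c) = 4881 m × 1.83/0.365 = 24500 m.

24500 m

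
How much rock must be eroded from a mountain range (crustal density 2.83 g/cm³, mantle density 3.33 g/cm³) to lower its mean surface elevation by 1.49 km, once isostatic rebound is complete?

9.92 km

Net drop Δ = e − u = e − e ρ_c/ρ_m = e (ρ_m − ρ_c)/ρ_m.
e = Δ ρ_m/(ρ_m − ρ_c) = 1.49 km × 3.33/0.5 = 9.92 km.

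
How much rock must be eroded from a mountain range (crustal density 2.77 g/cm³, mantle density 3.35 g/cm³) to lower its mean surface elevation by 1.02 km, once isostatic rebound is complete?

5.89 km

Net drop Δ = e − u = e − e ρ_c/ρ_m = e (ρ_m − ρ_c)/ρ_m.
e = Δ ρ_m/(ρ_m − ρ_c) = 1.02 km × 3.35/0.58 = 5.89 km.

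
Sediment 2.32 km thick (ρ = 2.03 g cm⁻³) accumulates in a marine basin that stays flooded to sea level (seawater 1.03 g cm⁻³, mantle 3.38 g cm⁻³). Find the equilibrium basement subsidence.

0.987 km

Submarine loading: the sediment displaces seawater, and the subsidence is in turn flooded, so s (ρ_m − ρ_w) = t (ρ_sed − ρ_w).
s = 2.32 km × (2.03 − 1.03) / (3.38 − 1.03) = 0.987 km.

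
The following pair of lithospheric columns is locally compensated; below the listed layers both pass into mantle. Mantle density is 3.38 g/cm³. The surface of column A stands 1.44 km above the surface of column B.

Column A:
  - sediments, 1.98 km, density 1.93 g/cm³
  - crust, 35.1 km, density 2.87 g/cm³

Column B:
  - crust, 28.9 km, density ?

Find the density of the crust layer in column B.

2.83 g/cm³

Take the compensation level at the base of the deeper column (depth z_c below the surface of column A) and equate Σ ρ_i t_i down to z_c; mantle fills any gap and the z_c terms cancel.
Column A: 1.98×1.93 + 35.1×2.87 + (z_c − 37.08)×3.38
Column B: 1.44×0 + 28.9×ρ + (z_c − 1.44 − 28.9)×3.38
The z_c×3.38 term appears on both sides and cancels. Collect the known terms of each column as K = Σ(ρt)_known − 3.38 × (depth of known layers): K_A = 104.5584 − 3.38×37.08 = −20.772; K_B = 0 − 3.38×(1.44 + 28.9) = −102.5492.
Balance: K_A = K_B + 28.9×ρ, so ρ = (K_A − K_B)/28.9 = 81.7772/28.9 = 2.83 g/cm³.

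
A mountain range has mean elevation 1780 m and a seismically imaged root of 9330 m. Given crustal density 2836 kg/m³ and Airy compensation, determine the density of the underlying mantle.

3380 kg/m³

Airy balance: ρ_c h = (ρ_m − ρ_c) r → ρ_m = ρ_c (1 + h/r).
ρ_m = 2836 × (1 + 1780 m/9330 m) = 3380 kg/m³.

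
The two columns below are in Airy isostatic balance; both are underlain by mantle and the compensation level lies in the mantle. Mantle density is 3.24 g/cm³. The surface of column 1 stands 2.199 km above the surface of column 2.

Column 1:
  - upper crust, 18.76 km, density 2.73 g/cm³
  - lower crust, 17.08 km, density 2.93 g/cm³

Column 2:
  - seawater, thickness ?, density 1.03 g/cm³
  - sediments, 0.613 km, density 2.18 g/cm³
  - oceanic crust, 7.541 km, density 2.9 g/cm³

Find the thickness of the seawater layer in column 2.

Take the compensation level at the base of the deeper column (depth z_c below the surface of column 1) and equate Σ ρ_i t_i down to z_c; mantle fills any gap and the z_c terms cancel.
Column 1: 18.76×2.73 + 17.08×2.93 + (z_c − 35.84)×3.24
Column 2: 2.199×0 + x×1.03 + 0.613×2.18 + 7.541×2.9 + (z_c − 2.199 − 8.154 − x)×3.24
The z_c×3.24 term appears on both sides and cancels. Collect the known terms of each column as K = Σ(ρt)_known − 3.24 × (depth of known layers): K_1 = 101.2592 − 3.24×35.84 = −14.8624; K_2 = 23.20524 − 3.24×(2.199 + 8.154) = −10.33848.
Balance: K_1 = K_2 − x×(3.24 − 1.03), so x = (K_2 − K_1)/(3.24 − 1.03) = 4.52392/2.21 = 2.05 km.

2.05 km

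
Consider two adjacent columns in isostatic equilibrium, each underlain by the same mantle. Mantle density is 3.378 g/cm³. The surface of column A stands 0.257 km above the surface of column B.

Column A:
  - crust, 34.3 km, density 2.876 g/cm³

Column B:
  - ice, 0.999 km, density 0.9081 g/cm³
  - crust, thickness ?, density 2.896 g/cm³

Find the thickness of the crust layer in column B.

Take the compensation level at the base of the deeper column (depth z_c below the surface of column A) and equate Σ ρ_i t_i down to z_c; mantle fills any gap and the z_c terms cancel.
Column A: 34.3×2.876 + (z_c − 34.3)×3.378
Column B: 0.257×0 + 0.999×0.9081 + x×2.896 + (z_c − 0.257 − 0.999 − x)×3.378
The z_c×3.378 term appears on both sides and cancels. Collect the known terms of each column as K = Σ(ρt)_known − 3.378 × (depth of known layers): K_A = 98.6468 − 3.378×34.3 = −17.2186; K_B = 0.9071919 − 3.378×(0.257 + 0.999) = −3.3355761.
Balance: K_A = K_B − x×(3.378 − 2.896), so x = (K_B − K_A)/(3.378 − 2.896) = 13.883/0.482 = 28.8 km.

28.8 km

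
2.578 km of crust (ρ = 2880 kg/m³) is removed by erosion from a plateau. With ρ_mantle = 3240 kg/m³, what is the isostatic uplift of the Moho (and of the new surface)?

2.29 km

Unloading: uplift u = e ρ_c/ρ_m = 2.578 km × 2880/3240 = 2.29 km.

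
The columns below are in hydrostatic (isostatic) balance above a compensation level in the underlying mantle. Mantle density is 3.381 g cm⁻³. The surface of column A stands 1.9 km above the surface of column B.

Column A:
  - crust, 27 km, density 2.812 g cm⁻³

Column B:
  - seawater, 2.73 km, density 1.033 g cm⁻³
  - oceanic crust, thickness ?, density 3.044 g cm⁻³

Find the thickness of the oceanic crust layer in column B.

7.5 km

Take the compensation level at the base of the deeper column (depth z_c below the surface of column A) and equate Σ ρ_i t_i down to z_c; mantle fills any gap and the z_c terms cancel.
Column A: 27×2.812 + (z_c − 27)×3.381
Column B: 1.9×0 + 2.73×1.033 + x×3.044 + (z_c − 1.9 − 2.73 − x)×3.381
The z_c×3.381 term appears on both sides and cancels. Collect the known terms of each column as K = Σ(ρt)_known − 3.381 × (depth of known layers): K_A = 75.924 − 3.381×27 = −15.363; K_B = 2.82009 − 3.381×(1.9 + 2.73) = −12.83394.
Balance: K_A = K_B − x×(3.381 − 3.044), so x = (K_B − K_A)/(3.381 − 3.044) = 2.52906/0.337 = 7.5 km.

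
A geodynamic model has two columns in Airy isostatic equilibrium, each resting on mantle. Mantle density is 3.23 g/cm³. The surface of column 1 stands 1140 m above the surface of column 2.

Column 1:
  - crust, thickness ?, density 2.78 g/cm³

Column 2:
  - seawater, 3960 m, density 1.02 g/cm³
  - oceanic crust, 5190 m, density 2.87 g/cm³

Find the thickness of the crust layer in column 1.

31800 m

Take the compensation level at the base of the deeper column (depth z_c below the surface of column 1) and equate Σ ρ_i t_i down to z_c; mantle fills any gap and the z_c terms cancel.
Column 1: x×2.78 + (z_c − 0 − x)×3.23
Column 2: 1140×0 + 3960×1.02 + 5190×2.87 + (z_c − 1140 − 9150)×3.23
The z_c×3.23 term appears on both sides and cancels. Collect the known terms of each column as K = Σ(ρt)_known − 3.23 × (depth of known layers): K_1 = 0 − 3.23×0 = 0; K_2 = 18934.5 − 3.23×(1140 + 9150) = −14302.2.
Balance: K_1 − x×(3.23 − 2.78) = K_2, so x = (K_1 − K_2)/(3.23 − 2.78) = 14302.2/0.45 = 31800 m.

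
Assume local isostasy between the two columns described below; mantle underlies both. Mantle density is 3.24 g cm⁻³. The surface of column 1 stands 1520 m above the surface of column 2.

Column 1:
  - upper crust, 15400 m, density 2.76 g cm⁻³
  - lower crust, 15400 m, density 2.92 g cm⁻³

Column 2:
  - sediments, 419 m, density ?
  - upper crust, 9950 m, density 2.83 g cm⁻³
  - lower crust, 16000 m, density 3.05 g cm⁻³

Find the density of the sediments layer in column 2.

2.58 g cm⁻³

Take the compensation level at the base of the deeper column (depth z_c below the surface of column 1) and equate Σ ρ_i t_i down to z_c; mantle fills any gap and the z_c terms cancel.
Column 1: 15400×2.76 + 15400×2.92 + (z_c − 30800)×3.24
Column 2: 1520×0 + 419×ρ + 9950×2.83 + 16000×3.05 + (z_c − 1520 − 26369)×3.24
The z_c×3.24 term appears on both sides and cancels. Collect the known terms of each column as K = Σ(ρt)_known − 3.24 × (depth of known layers): K_1 = 87472 − 3.24×30800 = −12320; K_2 = 76958.5 − 3.24×(1520 + 26369) = −13401.86.
Balance: K_1 = K_2 + 419×ρ, so ρ = (K_1 − K_2)/419 = 1081.86/419 = 2.58 g cm⁻³.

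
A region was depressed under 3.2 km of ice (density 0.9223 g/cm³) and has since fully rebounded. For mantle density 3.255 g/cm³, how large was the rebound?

Removing the load lets mantle flow back in; uplift u satisfies ρ_ice t = ρ_m u.
u = t ρ_ice/ρ_m = 3.2 km × 0.9223/3.255 = 0.907 km.

0.907 km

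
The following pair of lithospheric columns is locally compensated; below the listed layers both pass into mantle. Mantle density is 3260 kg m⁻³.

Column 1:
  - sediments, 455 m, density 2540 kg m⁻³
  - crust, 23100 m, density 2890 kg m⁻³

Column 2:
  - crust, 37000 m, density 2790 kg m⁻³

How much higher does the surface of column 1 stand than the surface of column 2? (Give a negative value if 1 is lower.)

−2610 m

For any compensation level in the mantle, the mantle terms cancel and isostasy reduces to e = (Σt_1 − Σt_2) − (Σ(ρt)_1 − Σ(ρt)_2) / ρ_m.
Σt_1 = 23555 m; Σt_2 = 37000 m; Σ(ρt)_1 = 67914700; Σ(ρt)_2 = 103230000 (in m·kg m⁻³).
e = (23555 − 37000) − (67914700 − 103230000) / 3260 = −2610 m.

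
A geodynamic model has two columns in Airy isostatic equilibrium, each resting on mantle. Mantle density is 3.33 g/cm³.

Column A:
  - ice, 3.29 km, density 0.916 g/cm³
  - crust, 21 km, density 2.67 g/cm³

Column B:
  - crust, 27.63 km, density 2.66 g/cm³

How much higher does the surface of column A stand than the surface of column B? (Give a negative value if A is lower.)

0.988 km

For any compensation level in the mantle, the mantle terms cancel and isostasy reduces to e = (Σt_A − Σt_B) − (Σ(ρt)_A − Σ(ρt)_B) / ρ_m.
Σt_A = 24.29 km; Σt_B = 27.63 km; Σ(ρt)_A = 59.08364; Σ(ρt)_B = 73.4958 (in km·g/cm³).
e = (24.29 − 27.63) − (59.08364 − 73.4958) / 3.33 = 0.988 km.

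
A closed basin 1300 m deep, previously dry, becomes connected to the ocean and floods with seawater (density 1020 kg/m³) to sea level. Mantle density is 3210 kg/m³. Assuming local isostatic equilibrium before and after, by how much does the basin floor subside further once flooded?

After flooding the water column is d + s deep. Its weight must equal the weight of mantle displaced by the extra subsidence s: (d + s) ρ_w = s ρ_m.
s = d ρ_w / (ρ_m − ρ_w) = 1300 m × 1020/(3210 − 1020) = 605 m.

605 m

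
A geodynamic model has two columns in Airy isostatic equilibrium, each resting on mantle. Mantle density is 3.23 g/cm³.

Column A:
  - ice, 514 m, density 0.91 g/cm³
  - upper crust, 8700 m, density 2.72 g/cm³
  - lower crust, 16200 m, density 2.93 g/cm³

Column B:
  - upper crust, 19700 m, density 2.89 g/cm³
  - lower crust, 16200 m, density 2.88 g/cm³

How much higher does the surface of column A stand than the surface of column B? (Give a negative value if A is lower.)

−582 m

For any compensation level in the mantle, the mantle terms cancel and isostasy reduces to e = (Σt_A − Σt_B) − (Σ(ρt)_A − Σ(ρt)_B) / ρ_m.
Σt_A = 25414 m; Σt_B = 35900 m; Σ(ρt)_A = 71597.74; Σ(ρt)_B = 103589 (in m·g/cm³).
e = (25414 − 35900) − (71597.74 − 103589) / 3.23 = −582 m.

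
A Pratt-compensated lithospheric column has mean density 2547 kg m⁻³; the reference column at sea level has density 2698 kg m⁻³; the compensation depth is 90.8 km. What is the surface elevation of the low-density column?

5.38 km

ρ_ref D = ρ (D + h) → h = D (ρ_ref − ρ)/ρ.
h = 90.8 km × (2698 − 2547)/2547 = 5.38 km.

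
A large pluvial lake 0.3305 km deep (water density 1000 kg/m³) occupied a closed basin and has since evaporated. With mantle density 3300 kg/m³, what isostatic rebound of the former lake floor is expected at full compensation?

u = d ρ_w/ρ_m = 0.3305 km × 1000/3300 = 0.1 km.

0.1 km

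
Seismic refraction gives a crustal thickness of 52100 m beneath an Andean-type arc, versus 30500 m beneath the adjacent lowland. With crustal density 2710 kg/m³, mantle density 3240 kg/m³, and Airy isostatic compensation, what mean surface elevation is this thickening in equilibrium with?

Excess crust Δ = 52100 m − 30500 m = 21600 m, split between elevation h and root r with h + r = Δ.
Airy balance ρ_c h = (ρ_m − ρ_c) r gives r = h ρ_c/(ρ_m − ρ_c), so h (1 + ρ_c/(ρ_m − ρ_c)) = Δ, i.e. h = Δ (ρ_m − ρ_c)/ρ_m.
h = 21600 m × 530/3240 = 3530 m.

3530 m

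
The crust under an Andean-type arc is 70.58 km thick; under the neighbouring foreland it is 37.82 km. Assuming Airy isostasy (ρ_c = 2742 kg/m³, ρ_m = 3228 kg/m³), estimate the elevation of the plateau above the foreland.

Excess crust Δ = 70.58 km − 37.82 km = 32.76 km, split between elevation h and root r with h + r = Δ.
Airy balance ρ_c h = (ρ_m − ρ_c) r gives r = h ρ_c/(ρ_m − ρ_c), so h (1 + ρ_c/(ρ_m − ρ_c)) = Δ, i.e. h = Δ (ρ_m − ρ_c)/ρ_m.
h = 32.76 km × 486/3228 = 4.93 km.

4.93 km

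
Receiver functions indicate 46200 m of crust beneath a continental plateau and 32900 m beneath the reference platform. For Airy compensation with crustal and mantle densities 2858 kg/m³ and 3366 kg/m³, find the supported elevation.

2010 m

Excess crust Δ = 46200 m − 32900 m = 13300 m, split between elevation h and root r with h + r = Δ.
Airy balance ρ_c h = (ρ_m − ρ_c) r gives r = h ρ_c/(ρ_m − ρ_c), so h (1 + ρ_c/(ρ_m − ρ_c)) = Δ, i.e. h = Δ (ρ_m − ρ_c)/ρ_m.
h = 13300 m × 508/3366 = 2010 m.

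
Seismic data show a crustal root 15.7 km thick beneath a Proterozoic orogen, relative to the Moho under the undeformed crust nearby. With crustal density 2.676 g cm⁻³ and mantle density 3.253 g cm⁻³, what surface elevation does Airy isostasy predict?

3.39 km

In Airy isostatic equilibrium: ρ_c h = (ρ_m − ρ_c) r.
h = r (ρ_m − ρ_c) / ρ_c = 15.7 km × (3.253 − 2.676) / 2.676 = 3.39 km.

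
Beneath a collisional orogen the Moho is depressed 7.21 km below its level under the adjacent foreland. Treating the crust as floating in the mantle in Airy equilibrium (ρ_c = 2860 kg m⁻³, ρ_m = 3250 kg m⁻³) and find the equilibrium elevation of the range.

In Airy isostatic equilibrium: ρ_c h = (ρ_m − ρ_c) r.
h = r (ρ_m − ρ_c) / ρ_c = 7.21 km × (3250 − 2860) / 2860 = 0.983 km.

0.983 km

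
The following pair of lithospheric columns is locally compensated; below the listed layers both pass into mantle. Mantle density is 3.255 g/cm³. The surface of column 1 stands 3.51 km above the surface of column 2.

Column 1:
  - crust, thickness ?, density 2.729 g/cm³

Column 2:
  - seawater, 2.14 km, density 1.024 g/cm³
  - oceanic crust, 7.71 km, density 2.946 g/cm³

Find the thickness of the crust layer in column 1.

35.3 km

Take the compensation level at the base of the deeper column (depth z_c below the surface of column 1) and equate Σ ρ_i t_i down to z_c; mantle fills any gap and the z_c terms cancel.
Column 1: x×2.729 + (z_c − 0 − x)×3.255
Column 2: 3.51×0 + 2.14×1.024 + 7.71×2.946 + (z_c − 3.51 − 9.85)×3.255
The z_c×3.255 term appears on both sides and cancels. Collect the known terms of each column as K = Σ(ρt)_known − 3.255 × (depth of known layers): K_1 = 0 − 3.255×0 = 0; K_2 = 24.90502 − 3.255×(3.51 + 9.85) = −18.58178.
Balance: K_1 − x×(3.255 − 2.729) = K_2, so x = (K_1 − K_2)/(3.255 − 2.729) = 18.5818/0.526 = 35.3 km.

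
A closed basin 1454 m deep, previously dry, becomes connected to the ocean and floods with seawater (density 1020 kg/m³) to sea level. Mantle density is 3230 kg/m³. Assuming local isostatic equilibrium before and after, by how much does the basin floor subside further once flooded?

After flooding the water column is d + s deep. Its weight must equal the weight of mantle displaced by the extra subsidence s: (d + s) ρ_w = s ρ_m.
s = d ρ_w / (ρ_m − ρ_w) = 1454 m × 1020/(3230 − 1020) = 671 m.

671 m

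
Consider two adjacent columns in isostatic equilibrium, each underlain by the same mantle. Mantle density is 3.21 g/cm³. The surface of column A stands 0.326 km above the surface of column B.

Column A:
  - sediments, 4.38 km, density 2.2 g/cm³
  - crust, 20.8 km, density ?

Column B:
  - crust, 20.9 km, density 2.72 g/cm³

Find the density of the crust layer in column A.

Take the compensation level at the base of the deeper column (depth z_c below the surface of column A) and equate Σ ρ_i t_i down to z_c; mantle fills any gap and the z_c terms cancel.
Column A: 4.38×2.2 + 20.8×ρ + (z_c − 25.18)×3.21
Column B: 0.326×0 + 20.9×2.72 + (z_c − 0.326 − 20.9)×3.21
The z_c×3.21 term appears on both sides and cancels. Collect the known terms of each column as K = Σ(ρt)_known − 3.21 × (depth of known layers): K_A = 9.636 − 3.21×25.18 = −71.1918; K_B = 56.848 − 3.21×(0.326 + 20.9) = −11.28746.
Balance: K_A + 20.8×ρ = K_B, so ρ = (K_B − K_A)/20.8 = 59.9043/20.8 = 2.88 g/cm³.

2.88 g/cm³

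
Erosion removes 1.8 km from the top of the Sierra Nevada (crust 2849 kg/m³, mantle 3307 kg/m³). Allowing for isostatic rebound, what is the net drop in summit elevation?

Rebound u = e ρ_c/ρ_m = 1.8 km × 2849/3307 = 1.551 km.
Net surface drop = e − u = 1.8 km − 1.551 km = e (ρ_m − ρ_c)/ρ_m = 0.249 km.

0.249 km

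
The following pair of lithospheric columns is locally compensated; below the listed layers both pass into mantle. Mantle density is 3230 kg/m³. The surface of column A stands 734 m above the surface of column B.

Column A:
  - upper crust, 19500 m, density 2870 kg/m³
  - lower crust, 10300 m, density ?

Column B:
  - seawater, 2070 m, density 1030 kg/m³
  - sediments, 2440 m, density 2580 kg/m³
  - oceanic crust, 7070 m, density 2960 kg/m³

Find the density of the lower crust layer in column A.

2900 kg/m³

Take the compensation level at the base of the deeper column (depth z_c below the surface of column A) and equate Σ ρ_i t_i down to z_c; mantle fills any gap and the z_c terms cancel.
Column A: 19500×2870 + 10300×ρ + (z_c − 29800)×3230
Column B: 734×0 + 2070×1030 + 2440×2580 + 7070×2960 + (z_c − 734 − 11580)×3230
The z_c×3230 term appears on both sides and cancels. Collect the known terms of each column as K = Σ(ρt)_known − 3230 × (depth of known layers): K_A = 55965000 − 3230×29800 = −40289000; K_B = 29354500 − 3230×(734 + 11580) = −10419720.
Balance: K_A + 10300×ρ = K_B, so ρ = (K_B − K_A)/10300 = 29869300/10300 = 2900 kg/m³.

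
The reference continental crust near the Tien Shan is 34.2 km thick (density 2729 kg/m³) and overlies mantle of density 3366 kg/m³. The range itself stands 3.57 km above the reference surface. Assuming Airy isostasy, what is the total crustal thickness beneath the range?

Root depth r = h ρ_c / (ρ_m − ρ_c) = 3.57 km × 2729 / 637 = 15.29 km.
Total thickness = T + h + r = 34.2 km + 3.57 km + 15.29 km = 53.1 km.

53.1 km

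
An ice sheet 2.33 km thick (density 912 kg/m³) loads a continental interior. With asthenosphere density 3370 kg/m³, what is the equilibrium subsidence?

0.631 km

In Airy isostatic equilibrium: the ice load ρ_ice t is balanced by mantle displaced below, ρ_m s.
s = t ρ_ice / ρ_m = 2.33 km × 912/3370 = 0.631 km.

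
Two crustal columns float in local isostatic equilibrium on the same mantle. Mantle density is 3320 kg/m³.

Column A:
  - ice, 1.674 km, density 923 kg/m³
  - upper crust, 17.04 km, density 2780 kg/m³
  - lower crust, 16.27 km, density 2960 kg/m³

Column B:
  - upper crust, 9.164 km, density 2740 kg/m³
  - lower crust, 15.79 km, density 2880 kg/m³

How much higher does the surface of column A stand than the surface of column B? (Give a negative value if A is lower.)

For any compensation level in the mantle, the mantle terms cancel and isostasy reduces to e = (Σt_A − Σt_B) − (Σ(ρt)_A − Σ(ρt)_B) / ρ_m.
Σt_A = 34.984 km; Σt_B = 24.954 km; Σ(ρt)_A = 97075.502; Σ(ρt)_B = 70584.56 (in km·kg/m³).
e = (34.984 − 24.954) − (97075.502 − 70584.56) / 3320 = 2.05 km.

2.05 km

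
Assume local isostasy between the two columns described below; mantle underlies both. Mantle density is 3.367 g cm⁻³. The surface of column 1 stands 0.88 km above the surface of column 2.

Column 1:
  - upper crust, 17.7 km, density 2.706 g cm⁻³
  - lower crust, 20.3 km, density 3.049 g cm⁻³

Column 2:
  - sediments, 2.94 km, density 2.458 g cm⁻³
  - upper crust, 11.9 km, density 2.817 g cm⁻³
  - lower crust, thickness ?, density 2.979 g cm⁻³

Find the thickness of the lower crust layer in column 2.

Take the compensation level at the base of the deeper column (depth z_c below the surface of column 1) and equate Σ ρ_i t_i down to z_c; mantle fills any gap and the z_c terms cancel.
Column 1: 17.7×2.706 + 20.3×3.049 + (z_c − 38)×3.367
Column 2: 0.88×0 + 2.94×2.458 + 11.9×2.817 + x×2.979 + (z_c − 0.88 − 14.84 − x)×3.367
The z_c×3.367 term appears on both sides and cancels. Collect the known terms of each column as K = Σ(ρt)_known − 3.367 × (depth of known layers): K_1 = 109.7909 − 3.367×38 = −18.1551; K_2 = 40.74882 − 3.367×(0.88 + 14.84) = −12.18042.
Balance: K_1 = K_2 − x×(3.367 − 2.979), so x = (K_2 − K_1)/(3.367 − 2.979) = 5.97468/0.388 = 15.4 km.

15.4 km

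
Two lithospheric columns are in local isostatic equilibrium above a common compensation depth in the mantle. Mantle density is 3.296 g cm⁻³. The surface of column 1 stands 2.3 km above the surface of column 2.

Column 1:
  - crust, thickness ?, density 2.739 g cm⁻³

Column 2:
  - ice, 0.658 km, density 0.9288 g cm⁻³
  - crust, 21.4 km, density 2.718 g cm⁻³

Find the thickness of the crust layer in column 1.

Take the compensation level at the base of the deeper column (depth z_c below the surface of column 1) and equate Σ ρ_i t_i down to z_c; mantle fills any gap and the z_c terms cancel.
Column 1: x×2.739 + (z_c − 0 − x)×3.296
Column 2: 2.3×0 + 0.658×0.9288 + 21.4×2.718 + (z_c − 2.3 − 22.058)×3.296
The z_c×3.296 term appears on both sides and cancels. Collect the known terms of each column as K = Σ(ρt)_known − 3.296 × (depth of known layers): K_1 = 0 − 3.296×0 = 0; K_2 = 58.7763504 − 3.296×(2.3 + 22.058) = −21.5076176.
Balance: K_1 − x×(3.296 − 2.739) = K_2, so x = (K_1 − K_2)/(3.296 − 2.739) = 21.5076/0.557 = 38.6 km.

38.6 km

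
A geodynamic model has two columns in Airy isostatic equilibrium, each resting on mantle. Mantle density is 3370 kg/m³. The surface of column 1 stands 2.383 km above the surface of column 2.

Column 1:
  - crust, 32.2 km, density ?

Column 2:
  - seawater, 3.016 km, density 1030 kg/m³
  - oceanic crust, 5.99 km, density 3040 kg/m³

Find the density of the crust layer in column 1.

Take the compensation level at the base of the deeper column (depth z_c below the surface of column 1) and equate Σ ρ_i t_i down to z_c; mantle fills any gap and the z_c terms cancel.
Column 1: 32.2×ρ + (z_c − 32.2)×3370
Column 2: 2.383×0 + 3.016×1030 + 5.99×3040 + (z_c − 2.383 − 9.006)×3370
The z_c×3370 term appears on both sides and cancels. Collect the known terms of each column as K = Σ(ρt)_known − 3370 × (depth of known layers): K_1 = 0 − 3370×32.2 = −108514; K_2 = 21316.08 − 3370×(2.383 + 9.006) = −17064.85.
Balance: K_1 + 32.2×ρ = K_2, so ρ = (K_2 − K_1)/32.2 = 91449.2/32.2 = 2840 kg/m³.

2840 kg/m³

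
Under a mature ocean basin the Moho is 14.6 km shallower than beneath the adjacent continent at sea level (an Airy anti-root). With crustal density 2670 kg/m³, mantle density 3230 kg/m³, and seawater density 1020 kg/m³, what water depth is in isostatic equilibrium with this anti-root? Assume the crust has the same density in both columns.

Replacing a thickness d of crust by seawater at the top must be balanced by replacing crust with mantle at the base: d (ρ_c − ρ_w) = a (ρ_m − ρ_c).
d = a (ρ_m − ρ_c)/(ρ_c − ρ_w) = 14.6 km × 560/1650 = 4.96 km.

4.96 km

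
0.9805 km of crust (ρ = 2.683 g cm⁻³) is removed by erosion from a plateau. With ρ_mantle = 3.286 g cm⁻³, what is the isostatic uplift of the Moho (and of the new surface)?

0.801 km

Unloading: uplift u = e ρ_c/ρ_m = 0.9805 km × 2.683/3.286 = 0.801 km.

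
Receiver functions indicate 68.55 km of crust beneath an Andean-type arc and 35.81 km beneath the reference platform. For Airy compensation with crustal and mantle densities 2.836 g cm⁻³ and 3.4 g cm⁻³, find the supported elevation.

5.43 km

Excess crust Δ = 68.55 km − 35.81 km = 32.74 km, split between elevation h and root r with h + r = Δ.
Airy balance ρ_c h = (ρ_m − ρ_c) r gives r = h ρ_c/(ρ_m − ρ_c), so h (1 + ρ_c/(ρ_m − ρ_c)) = Δ, i.e. h = Δ (ρ_m − ρ_c)/ρ_m.
h = 32.74 km × 0.564/3.4 = 5.43 km.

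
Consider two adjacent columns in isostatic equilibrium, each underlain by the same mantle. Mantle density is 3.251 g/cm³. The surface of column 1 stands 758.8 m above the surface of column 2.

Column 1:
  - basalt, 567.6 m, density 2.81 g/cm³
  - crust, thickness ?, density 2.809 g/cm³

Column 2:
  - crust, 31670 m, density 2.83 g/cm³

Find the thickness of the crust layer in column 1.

Take the compensation level at the base of the deeper column (depth z_c below the surface of column 1) and equate Σ ρ_i t_i down to z_c; mantle fills any gap and the z_c terms cancel.
Column 1: 567.6×2.81 + x×2.809 + (z_c − 567.6 − x)×3.251
Column 2: 758.8×0 + 31670×2.83 + (z_c − 758.8 − 31670)×3.251
The z_c×3.251 term appears on both sides and cancels. Collect the known terms of each column as K = Σ(ρt)_known − 3.251 × (depth of known layers): K_1 = 1594.956 − 3.251×567.6 = −250.3116; K_2 = 89626.1 − 3.251×(758.8 + 31670) = −15799.9288.
Balance: K_1 − x×(3.251 − 2.809) = K_2, so x = (K_1 − K_2)/(3.251 − 2.809) = 15549.6/0.442 = 35200 m.

35200 m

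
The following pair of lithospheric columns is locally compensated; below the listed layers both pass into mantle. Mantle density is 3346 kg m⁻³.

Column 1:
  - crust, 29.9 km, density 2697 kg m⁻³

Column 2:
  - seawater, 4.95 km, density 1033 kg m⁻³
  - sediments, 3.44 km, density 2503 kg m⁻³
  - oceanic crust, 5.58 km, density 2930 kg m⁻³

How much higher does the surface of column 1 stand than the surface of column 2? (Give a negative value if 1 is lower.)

0.817 km

For any compensation level in the mantle, the mantle terms cancel and isostasy reduces to e = (Σt_1 − Σt_2) − (Σ(ρt)_1 − Σ(ρt)_2) / ρ_m.
Σt_1 = 29.9 km; Σt_2 = 13.97 km; Σ(ρt)_1 = 80640.3; Σ(ρt)_2 = 30073.07 (in km·kg m⁻³).
e = (29.9 − 13.97) − (80640.3 − 30073.07) / 3346 = 0.817 km.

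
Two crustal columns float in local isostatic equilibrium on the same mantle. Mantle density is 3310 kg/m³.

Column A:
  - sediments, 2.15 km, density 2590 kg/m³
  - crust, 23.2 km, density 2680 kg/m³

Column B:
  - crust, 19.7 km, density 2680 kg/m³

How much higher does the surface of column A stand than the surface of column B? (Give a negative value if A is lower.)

For any compensation level in the mantle, the mantle terms cancel and isostasy reduces to e = (Σt_A − Σt_B) − (Σ(ρt)_A − Σ(ρt)_B) / ρ_m.
Σt_A = 25.35 km; Σt_B = 19.7 km; Σ(ρt)_A = 67744.5; Σ(ρt)_B = 52796 (in km·kg/m³).
e = (25.35 − 19.7) − (67744.5 − 52796) / 3310 = 1.13 km.

1.13 km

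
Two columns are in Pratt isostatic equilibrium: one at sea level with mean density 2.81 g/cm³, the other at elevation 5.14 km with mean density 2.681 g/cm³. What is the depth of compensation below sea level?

107 km

ρ_ref D = ρ (D + h) → D (ρ_ref − ρ) = ρ h.
D = ρ h/(ρ_ref − ρ) = 2.681 × 5.14 km/(2.81 − 2.681) = 107 km.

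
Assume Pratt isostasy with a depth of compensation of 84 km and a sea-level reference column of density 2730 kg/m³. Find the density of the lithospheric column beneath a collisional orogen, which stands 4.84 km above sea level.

2580 kg/m³

Pratt balance: ρ_ref D = ρ (D + h).
ρ = ρ_ref D/(D + h) = 2730 × 84 km/(84 km + 4.84 km) = 2580 kg/m³.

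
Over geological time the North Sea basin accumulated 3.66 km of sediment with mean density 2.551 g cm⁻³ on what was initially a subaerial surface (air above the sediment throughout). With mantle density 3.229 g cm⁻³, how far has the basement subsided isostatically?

2.89 km

Subaerial load: s = t ρ_sed / ρ_m = 3.66 km × 2.551/3.229 = 2.89 km.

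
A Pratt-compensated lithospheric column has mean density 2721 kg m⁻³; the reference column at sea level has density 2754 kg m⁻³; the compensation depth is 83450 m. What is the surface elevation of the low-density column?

1010 m

ρ_ref D = ρ (D + h) → h = D (ρ_ref − ρ)/ρ.
h = 83450 m × (2754 − 2721)/2721 = 1010 m.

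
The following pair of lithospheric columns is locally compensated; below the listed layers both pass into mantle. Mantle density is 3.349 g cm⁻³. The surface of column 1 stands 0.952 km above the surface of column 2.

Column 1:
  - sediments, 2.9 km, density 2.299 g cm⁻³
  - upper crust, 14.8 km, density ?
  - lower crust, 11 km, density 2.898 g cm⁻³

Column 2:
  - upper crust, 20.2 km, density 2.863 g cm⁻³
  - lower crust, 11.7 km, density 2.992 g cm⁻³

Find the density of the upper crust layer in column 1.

Take the compensation level at the base of the deeper column (depth z_c below the surface of column 1) and equate Σ ρ_i t_i down to z_c; mantle fills any gap and the z_c terms cancel.
Column 1: 2.9×2.299 + 14.8×ρ + 11×2.898 + (z_c − 28.7)×3.349
Column 2: 0.952×0 + 20.2×2.863 + 11.7×2.992 + (z_c − 0.952 − 31.9)×3.349
The z_c×3.349 term appears on both sides and cancels. Collect the known terms of each column as K = Σ(ρt)_known − 3.349 × (depth of known layers): K_1 = 38.5451 − 3.349×28.7 = −57.5712; K_2 = 92.839 − 3.349×(0.952 + 31.9) = −17.182348.
Balance: K_1 + 14.8×ρ = K_2, so ρ = (K_2 − K_1)/14.8 = 40.3889/14.8 = 2.73 g cm⁻³.

2.73 g cm⁻³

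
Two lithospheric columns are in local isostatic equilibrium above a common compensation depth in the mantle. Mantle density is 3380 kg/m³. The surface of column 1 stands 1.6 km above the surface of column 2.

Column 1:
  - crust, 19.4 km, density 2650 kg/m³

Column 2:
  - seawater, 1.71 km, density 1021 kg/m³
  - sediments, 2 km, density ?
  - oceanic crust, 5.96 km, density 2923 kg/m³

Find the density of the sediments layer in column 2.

2380 kg/m³

Take the compensation level at the base of the deeper column (depth z_c below the surface of column 1) and equate Σ ρ_i t_i down to z_c; mantle fills any gap and the z_c terms cancel.
Column 1: 19.4×2650 + (z_c − 19.4)×3380
Column 2: 1.6×0 + 1.71×1021 + 2×ρ + 5.96×2923 + (z_c − 1.6 − 9.67)×3380
The z_c×3380 term appears on both sides and cancels. Collect the known terms of each column as K = Σ(ρt)_known − 3380 × (depth of known layers): K_1 = 51410 − 3380×19.4 = −14162; K_2 = 19166.99 − 3380×(1.6 + 9.67) = −18925.61.
Balance: K_1 = K_2 + 2×ρ, so ρ = (K_1 − K_2)/2 = 4763.61/2 = 2380 kg/m³.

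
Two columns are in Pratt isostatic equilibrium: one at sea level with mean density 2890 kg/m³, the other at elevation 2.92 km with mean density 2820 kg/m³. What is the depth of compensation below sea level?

ρ_ref D = ρ (D + h) → D (ρ_ref − ρ) = ρ h.
D = ρ h/(ρ_ref − ρ) = 2820 × 2.92 km/(2890 − 2820) = 118 km.

118 km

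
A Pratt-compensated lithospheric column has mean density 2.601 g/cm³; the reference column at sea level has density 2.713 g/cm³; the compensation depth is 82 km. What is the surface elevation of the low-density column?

ρ_ref D = ρ (D + h) → h = D (ρ_ref − ρ)/ρ.
h = 82 km × (2.713 − 2.601)/2.601 = 3.53 km.

3.53 km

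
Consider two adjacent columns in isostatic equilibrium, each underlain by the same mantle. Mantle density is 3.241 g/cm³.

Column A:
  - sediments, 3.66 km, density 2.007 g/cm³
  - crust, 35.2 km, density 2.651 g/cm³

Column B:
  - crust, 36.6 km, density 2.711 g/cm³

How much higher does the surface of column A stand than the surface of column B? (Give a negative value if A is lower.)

For any compensation level in the mantle, the mantle terms cancel and isostasy reduces to e = (Σt_A − Σt_B) − (Σ(ρt)_A − Σ(ρt)_B) / ρ_m.
Σt_A = 38.86 km; Σt_B = 36.6 km; Σ(ρt)_A = 100.66082; Σ(ρt)_B = 99.2226 (in km·g/cm³).
e = (38.86 − 36.6) − (100.66082 − 99.2226) / 3.241 = 1.82 km.

1.82 km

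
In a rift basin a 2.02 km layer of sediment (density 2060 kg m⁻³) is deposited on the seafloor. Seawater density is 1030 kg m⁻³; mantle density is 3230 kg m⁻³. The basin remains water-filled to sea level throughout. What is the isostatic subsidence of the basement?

0.946 km

Submarine loading: the sediment displaces seawater, and the subsidence is in turn flooded, so s (ρ_m − ρ_w) = t (ρ_sed − ρ_w).
s = 2.02 km × (2060 − 1030) / (3230 − 1030) = 0.946 km.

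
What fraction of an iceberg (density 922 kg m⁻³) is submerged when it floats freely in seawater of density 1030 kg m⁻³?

89.5%

Submerged fraction = ρ_obj/ρ_fluid = 922/1030 = 89.5%.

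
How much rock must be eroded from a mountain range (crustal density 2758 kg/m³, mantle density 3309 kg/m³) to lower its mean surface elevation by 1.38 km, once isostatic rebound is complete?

8.29 km

Net drop Δ = e − u = e − e ρ_c/ρ_m = e (ρ_m − ρ_c)/ρ_m.
e = Δ ρ_m/(ρ_m − ρ_c) = 1.38 km × 3309/551 = 8.29 km.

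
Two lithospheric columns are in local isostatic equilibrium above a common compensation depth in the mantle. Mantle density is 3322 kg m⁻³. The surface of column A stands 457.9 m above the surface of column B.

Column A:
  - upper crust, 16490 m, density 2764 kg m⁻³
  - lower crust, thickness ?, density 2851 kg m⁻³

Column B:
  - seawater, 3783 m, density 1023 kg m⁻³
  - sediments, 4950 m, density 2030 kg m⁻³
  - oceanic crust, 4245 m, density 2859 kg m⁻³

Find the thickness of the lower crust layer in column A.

19900 m

Take the compensation level at the base of the deeper column (depth z_c below the surface of column A) and equate Σ ρ_i t_i down to z_c; mantle fills any gap and the z_c terms cancel.
Column A: 16490×2764 + x×2851 + (z_c − 16490 − x)×3322
Column B: 457.9×0 + 3783×1023 + 4950×2030 + 4245×2859 + (z_c − 457.9 − 12978)×3322
The z_c×3322 term appears on both sides and cancels. Collect the known terms of each column as K = Σ(ρt)_known − 3322 × (depth of known layers): K_A = 45578360 − 3322×16490 = −9201420; K_B = 26054964 − 3322×(457.9 + 12978) = −18579095.8.
Balance: K_A − x×(3322 − 2851) = K_B, so x = (K_A − K_B)/(3322 − 2851) = 9377680/471 = 19900 m.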